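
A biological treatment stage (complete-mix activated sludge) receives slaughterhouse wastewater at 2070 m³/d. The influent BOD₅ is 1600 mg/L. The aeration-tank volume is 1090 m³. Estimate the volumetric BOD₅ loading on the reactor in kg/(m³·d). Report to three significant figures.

L_v ≈ 3.04 kg BOD₅/(m³·d)

L_v = Q S₀ / V = 2070 × 1600 × 10⁻³ / 1090 = 3.039 kg/(m³·d).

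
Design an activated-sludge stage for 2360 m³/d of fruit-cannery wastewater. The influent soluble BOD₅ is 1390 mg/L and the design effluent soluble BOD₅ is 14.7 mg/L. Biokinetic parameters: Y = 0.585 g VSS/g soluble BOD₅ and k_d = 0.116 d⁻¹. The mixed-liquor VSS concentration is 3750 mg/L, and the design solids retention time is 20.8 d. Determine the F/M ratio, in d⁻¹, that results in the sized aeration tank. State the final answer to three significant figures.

F/M ≈ 0.283 d⁻¹

Rearranging the biomass balance for a CMAS with decay, V = Y·Q·ΔS·θ_c / [X·(1+k_d θ_c)] = 0.585 × 2360 × (1390 − 14.7) × 20.8 / [3750 × (1 + 0.116 × 20.8)] = 3.95×10^7 / 12798 = 3086 m³.
F/M = applied load / biomass = Q·S₀/(V·X) = 2360 × 1390 / (3086 × 3750) = 0.2835 d⁻¹.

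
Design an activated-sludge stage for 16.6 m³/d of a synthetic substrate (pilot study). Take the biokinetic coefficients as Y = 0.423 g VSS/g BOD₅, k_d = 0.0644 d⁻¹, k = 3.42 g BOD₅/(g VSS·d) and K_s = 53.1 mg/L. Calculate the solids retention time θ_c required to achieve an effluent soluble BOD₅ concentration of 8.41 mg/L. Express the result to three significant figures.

θ_c ≈ 7.50 d

Specific growth rate at S = 8.41 mg/L: μ = YkS/(K_s+S) = 0.423·3.42·8.41/(53.1+8.41) = 0.1978 d⁻¹.
1/θ_c = 0.1978 − 0.0644 = 0.1334 d⁻¹, so θ_c = 7.496 d.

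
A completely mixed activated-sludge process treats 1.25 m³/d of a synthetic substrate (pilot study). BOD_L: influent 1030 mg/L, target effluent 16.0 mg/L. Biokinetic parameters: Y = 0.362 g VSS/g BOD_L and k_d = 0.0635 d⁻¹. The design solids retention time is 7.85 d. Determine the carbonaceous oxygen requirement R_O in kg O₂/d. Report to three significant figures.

R_O ≈ 0.833 kg O₂/d

Correct the yield for decay: Y_obs = Y/(1 + k_d θ_c) = 0.362 / (1 + 0.0635 × 7.85) = 0.362 / 1.498 = 0.2416.
ΔS = 1030 − 16.0 = 1014 mg/L, so the substrate removal rate is 1.25 × 1014/1000 = 1.268 kg BOD_L/d.
Biomass synthesised: P_X = Y_obs × 1.268 = 0.3062 kg VSS/d.
Carbonaceous O₂ demand = substrate oxidised − cell-mass equivalent = 1.268 − 1.42 × 0.3062 = 0.8327 kg O₂/d.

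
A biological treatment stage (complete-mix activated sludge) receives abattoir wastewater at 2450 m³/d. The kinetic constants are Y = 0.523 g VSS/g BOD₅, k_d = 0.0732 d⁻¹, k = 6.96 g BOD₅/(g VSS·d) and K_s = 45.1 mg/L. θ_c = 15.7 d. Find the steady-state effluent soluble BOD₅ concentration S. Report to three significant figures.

S ≈ 1.76 mg/L

From the Monod/SRT balance for a CMAS, S = K_s·(1+k_d θ_c)/[θ_c·(Y k − k_d) − 1] = 45.1 × (1 + 0.0732 × 15.7) / [15.7 × (0.523 × 6.96 − 0.0732) − 1] = 96.93 / 55.00 = 1.762 mg/L.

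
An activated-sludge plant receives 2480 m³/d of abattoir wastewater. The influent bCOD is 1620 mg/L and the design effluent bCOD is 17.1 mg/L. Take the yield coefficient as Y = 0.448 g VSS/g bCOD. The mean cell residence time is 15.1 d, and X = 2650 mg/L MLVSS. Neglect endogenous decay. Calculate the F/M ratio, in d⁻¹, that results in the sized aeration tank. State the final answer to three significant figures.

F/M ≈ 0.149 d⁻¹

Biomass mass balance (decay neglected): V·X = Y·Q·(S₀ − S)·θ_c, so V = 0.448 × 2480 × (1620 − 17.1) × 15.1 / 2650 = 10148 m³.
Food-to-microorganism ratio F/M = Q S₀ / (V X) = 2480 × 1620 / (10148 × 2650) = 0.1494 d⁻¹.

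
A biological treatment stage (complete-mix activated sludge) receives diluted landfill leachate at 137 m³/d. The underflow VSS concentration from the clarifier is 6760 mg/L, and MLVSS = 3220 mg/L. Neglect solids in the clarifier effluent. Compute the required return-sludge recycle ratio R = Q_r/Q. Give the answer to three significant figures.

Solids balance on the clarifier gives (1+R)X = R·X_r, so R = X/(X_r − X) = 3220 / (6760 − 3220) = 0.9096.

R ≈ 0.910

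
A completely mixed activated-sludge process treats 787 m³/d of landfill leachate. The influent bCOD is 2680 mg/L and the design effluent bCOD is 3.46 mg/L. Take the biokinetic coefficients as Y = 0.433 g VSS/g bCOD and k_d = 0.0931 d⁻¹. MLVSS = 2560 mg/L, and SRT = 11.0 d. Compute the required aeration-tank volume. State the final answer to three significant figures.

From the SRT design equation V = Y Q (S₀−S) θ_c / [X (1 + k_d θ_c)] = 0.433 × 787 × (2680 − 3.46) × 11.0 / [2560 × (1 + 0.0931 × 11.0)] = 1×10^7 / 5182 = 1936 m³.

V ≈ 1940 m³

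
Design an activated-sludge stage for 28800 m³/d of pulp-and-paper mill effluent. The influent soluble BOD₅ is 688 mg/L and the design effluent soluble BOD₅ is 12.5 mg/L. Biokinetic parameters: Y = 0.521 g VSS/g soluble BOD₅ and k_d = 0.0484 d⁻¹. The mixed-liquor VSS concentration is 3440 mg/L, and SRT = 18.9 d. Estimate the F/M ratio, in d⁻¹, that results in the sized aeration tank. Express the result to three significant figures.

F/M ≈ 0.198 d⁻¹

From the SRT design equation V = Y Q (S₀−S) θ_c / [X (1 + k_d θ_c)] = 0.521 × 28800 × (688 − 12.5) × 18.9 / [3440 × (1 + 0.0484 × 18.9)] = 1.92×10^8 / 6587 = 29083 m³.
F/M = Q·S₀ / (V·X) = 28800 × 688 / (29083 × 3440) = 0.1981 g soluble BOD₅·(g VSS·d)⁻¹.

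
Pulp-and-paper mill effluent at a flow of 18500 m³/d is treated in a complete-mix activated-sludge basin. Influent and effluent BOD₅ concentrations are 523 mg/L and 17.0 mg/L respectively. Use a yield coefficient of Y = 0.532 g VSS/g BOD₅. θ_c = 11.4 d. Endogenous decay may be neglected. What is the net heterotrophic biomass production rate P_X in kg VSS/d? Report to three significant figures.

P_X ≈ 4980 kg VSS/d

No decay correction is needed, so Y_obs = Y = 0.532.
ΔS = 523 − 17.0 = 506.0 mg/L, so the substrate removal rate is 18500 × 506.0/1000 = 9361 kg BOD₅/d.
Biomass produced: P_X = Y_obs·Q·ΔS = 0.5320 × 9361 ≈ 4980 kg VSS/d.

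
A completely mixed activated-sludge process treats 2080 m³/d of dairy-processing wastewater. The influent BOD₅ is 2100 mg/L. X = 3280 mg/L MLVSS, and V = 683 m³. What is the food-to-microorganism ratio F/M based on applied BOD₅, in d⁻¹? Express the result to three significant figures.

Food-to-microorganism ratio F/M = Q S₀ / (V X) = 2080 × 2100 / (683.0 × 3280) = 1.950 d⁻¹.

F/M ≈ 1.95 d⁻¹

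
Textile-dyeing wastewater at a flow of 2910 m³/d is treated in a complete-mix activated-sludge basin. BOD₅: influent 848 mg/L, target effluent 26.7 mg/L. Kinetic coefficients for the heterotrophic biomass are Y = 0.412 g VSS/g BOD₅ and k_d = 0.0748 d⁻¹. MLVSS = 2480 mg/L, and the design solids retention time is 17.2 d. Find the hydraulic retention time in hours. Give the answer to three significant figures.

Steady-state biomass mass balance: V·X·(1 + k_d·θ_c) = Y·Q·(S₀ − S)·θ_c, so V = 0.412 × 2910 × (848 − 26.7) × 17.2 / [2480 × (1 + 0.0748 × 17.2)] = 1.69×10^7 / 5671 = 2987 m³.
HRT = V/Q = 2987 m³ / 2910 m³·d⁻¹ = 1.026 d × 24 = 24.63 h.

τ ≈ 24.6 h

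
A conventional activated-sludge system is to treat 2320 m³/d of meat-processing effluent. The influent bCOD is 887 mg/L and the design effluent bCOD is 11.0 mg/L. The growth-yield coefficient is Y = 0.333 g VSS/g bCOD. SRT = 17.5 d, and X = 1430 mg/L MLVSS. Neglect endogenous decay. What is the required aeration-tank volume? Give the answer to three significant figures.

V ≈ 8280 m³

Biomass mass balance (decay neglected): V·X = Y·Q·(S₀ − S)·θ_c, so V = 0.333 × 2320 × (887 − 11.0) × 17.5 / 1430 = 8282 m³.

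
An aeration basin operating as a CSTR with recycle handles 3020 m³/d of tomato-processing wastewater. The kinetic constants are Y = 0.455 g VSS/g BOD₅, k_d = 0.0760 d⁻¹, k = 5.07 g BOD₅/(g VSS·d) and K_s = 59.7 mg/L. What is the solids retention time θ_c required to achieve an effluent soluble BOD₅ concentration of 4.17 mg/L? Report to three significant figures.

θ_c ≈ 13.4 d

Specific growth rate at S = 4.17 mg/L: μ = YkS/(K_s+S) = 0.455·5.07·4.17/(59.7+4.17) = 0.1506 d⁻¹.
1/θ_c = 0.1506 − 0.0760 = 0.07461 d⁻¹, so θ_c = 13.40 d.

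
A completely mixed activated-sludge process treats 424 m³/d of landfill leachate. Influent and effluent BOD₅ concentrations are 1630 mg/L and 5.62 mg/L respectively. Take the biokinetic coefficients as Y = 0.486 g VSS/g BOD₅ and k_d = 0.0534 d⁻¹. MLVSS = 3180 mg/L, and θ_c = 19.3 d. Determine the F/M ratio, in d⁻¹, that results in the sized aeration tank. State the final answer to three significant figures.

F/M ≈ 0.217 d⁻¹

Rearranging the biomass balance for a CMAS with decay, V = Y·Q·ΔS·θ_c / [X·(1+k_d θ_c)] = 0.486 × 424 × (1630 − 5.62) × 19.3 / [3180 × (1 + 0.0534 × 19.3)] = 6.46×10^6 / 6457 = 1000 m³.
F/M = Q·S₀ / (V·X) = 424 × 1630 / (1000 × 3180) = 0.2172 g BOD₅·(g VSS·d)⁻¹.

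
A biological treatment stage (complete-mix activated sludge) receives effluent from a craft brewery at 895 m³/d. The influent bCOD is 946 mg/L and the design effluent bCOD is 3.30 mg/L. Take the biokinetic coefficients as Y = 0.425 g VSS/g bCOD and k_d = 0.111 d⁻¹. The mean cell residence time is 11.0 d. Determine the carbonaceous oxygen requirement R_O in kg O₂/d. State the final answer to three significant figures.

R_O ≈ 614 kg O₂/d

Y_obs = Y / (1 + k_d θ_c) = 0.425 / (1 + 0.111 × 11.0) = 0.425 / 2.221 = 0.1914.
ΔS = 946 − 3.30 = 942.7 mg/L, so the substrate removal rate is 895 × 942.7/1000 = 843.7 kg bCOD/d.
Net sludge production P_X = 0.1914 × 843.7 = 161.4 kg VSS/d.
Carbonaceous O₂ demand = substrate oxidised − cell-mass equivalent = 843.7 − 1.42 × 161.4 = 614.5 kg O₂/d.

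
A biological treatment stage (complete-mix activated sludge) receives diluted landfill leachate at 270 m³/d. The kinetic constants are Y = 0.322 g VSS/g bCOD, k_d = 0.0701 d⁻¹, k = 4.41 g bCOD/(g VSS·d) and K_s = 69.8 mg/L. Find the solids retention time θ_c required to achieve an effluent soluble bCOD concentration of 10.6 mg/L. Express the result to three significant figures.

At the target effluent, Y k S/(K_s+S) = 0.322×4.41×10.6/80.40 = 0.1872 d⁻¹.
θ_c = 1/(μ − k_d) = 1/(0.1872 − 0.0701) = 1/0.1171 = 8.539 d.

θ_c ≈ 8.54 d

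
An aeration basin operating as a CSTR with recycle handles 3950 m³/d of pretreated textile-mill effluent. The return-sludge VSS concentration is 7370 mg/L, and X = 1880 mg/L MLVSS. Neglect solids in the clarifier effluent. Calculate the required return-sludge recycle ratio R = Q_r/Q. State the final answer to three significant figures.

R ≈ 0.342

Mass balance around the secondary clarifier (neglecting effluent solids): R = X / (X_r − X) = 1880 / (7370 − 1880) = 0.3424.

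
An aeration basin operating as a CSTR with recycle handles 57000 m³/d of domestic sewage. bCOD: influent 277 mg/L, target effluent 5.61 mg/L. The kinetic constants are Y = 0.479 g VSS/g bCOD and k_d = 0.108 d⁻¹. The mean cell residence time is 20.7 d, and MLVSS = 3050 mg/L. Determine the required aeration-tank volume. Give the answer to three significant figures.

V ≈ 15500 m³

From the SRT design equation V = Y Q (S₀−S) θ_c / [X (1 + k_d θ_c)] = 0.479 × 57000 × (277 − 5.61) × 20.7 / [3050 × (1 + 0.108 × 20.7)] = 1.53×10^8 / 9869 = 15542 m³.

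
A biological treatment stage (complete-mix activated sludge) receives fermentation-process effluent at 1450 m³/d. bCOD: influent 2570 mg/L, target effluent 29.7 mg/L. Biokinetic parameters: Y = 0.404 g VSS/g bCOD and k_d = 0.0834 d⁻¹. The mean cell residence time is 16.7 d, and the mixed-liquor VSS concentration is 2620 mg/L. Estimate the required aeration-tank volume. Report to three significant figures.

Rearranging the biomass balance for a CMAS with decay, V = Y·Q·ΔS·θ_c / [X·(1+k_d θ_c)] = 0.404 × 1450 × (2570 − 29.7) × 16.7 / [2620 × (1 + 0.0834 × 16.7)] = 2.49×10^7 / 6269 = 3964 m³.

V ≈ 3960 m³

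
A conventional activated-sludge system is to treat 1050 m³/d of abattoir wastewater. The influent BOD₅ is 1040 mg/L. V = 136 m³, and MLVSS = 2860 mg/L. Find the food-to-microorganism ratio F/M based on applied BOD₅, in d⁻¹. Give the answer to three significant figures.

F/M ≈ 2.81 d⁻¹

F/M = Q·S₀ / (V·X) = 1050 × 1040 / (136.0 × 2860) = 2.807 g BOD₅·(g VSS·d)⁻¹.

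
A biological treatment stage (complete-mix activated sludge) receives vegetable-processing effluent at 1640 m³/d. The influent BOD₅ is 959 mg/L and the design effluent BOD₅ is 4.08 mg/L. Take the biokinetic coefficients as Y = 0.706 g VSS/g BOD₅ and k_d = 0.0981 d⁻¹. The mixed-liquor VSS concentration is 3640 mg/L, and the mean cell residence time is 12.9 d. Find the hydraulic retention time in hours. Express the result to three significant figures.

From the SRT design equation V = Y Q (S₀−S) θ_c / [X (1 + k_d θ_c)] = 0.706 × 1640 × (959 − 4.08) × 12.9 / [3640 × (1 + 0.0981 × 12.9)] = 1.43×10^7 / 8246 = 1730 m³.
τ = V/Q = 1730/1640 = 1.055 d, or 25.31 h.

τ ≈ 25.3 h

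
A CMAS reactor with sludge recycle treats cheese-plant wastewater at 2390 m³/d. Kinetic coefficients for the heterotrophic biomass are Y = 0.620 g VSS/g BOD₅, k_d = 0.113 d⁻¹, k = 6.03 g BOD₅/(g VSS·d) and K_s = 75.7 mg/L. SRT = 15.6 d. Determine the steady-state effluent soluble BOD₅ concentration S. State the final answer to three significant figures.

Effluent substrate depends only on kinetics and SRT: S = K_s(1 + k_d θ_c) / [θ_c(Yk − k_d) − 1] = 75.7 × (1 + 0.113 × 15.6) / [15.6 × (0.620 × 6.03 − 0.113) − 1] = 209.1 / 55.56 = 3.764 mg/L.

S ≈ 3.76 mg/L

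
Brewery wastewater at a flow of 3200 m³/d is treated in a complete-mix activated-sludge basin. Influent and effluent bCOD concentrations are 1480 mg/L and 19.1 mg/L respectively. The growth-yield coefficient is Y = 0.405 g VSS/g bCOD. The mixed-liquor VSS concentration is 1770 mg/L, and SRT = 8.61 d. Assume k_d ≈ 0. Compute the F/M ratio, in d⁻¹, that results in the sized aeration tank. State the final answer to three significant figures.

V·X = Y·Q·ΔS·θ_c gives V = 0.405 × 3200 × (1480 − 19.1) × 8.61 / 1770 = 9210 m³.
F/M = applied load / biomass = Q·S₀/(V·X) = 3200 × 1480 / (9210 × 1770) = 0.2905 d⁻¹.

F/M ≈ 0.291 d⁻¹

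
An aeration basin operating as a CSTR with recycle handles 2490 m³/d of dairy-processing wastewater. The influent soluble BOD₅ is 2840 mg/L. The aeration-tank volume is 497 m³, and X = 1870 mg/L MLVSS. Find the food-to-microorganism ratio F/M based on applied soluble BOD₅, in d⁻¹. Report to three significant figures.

Food-to-microorganism ratio F/M = Q S₀ / (V X) = 2490 × 2840 / (497.0 × 1870) = 7.609 d⁻¹.

F/M ≈ 7.61 d⁻¹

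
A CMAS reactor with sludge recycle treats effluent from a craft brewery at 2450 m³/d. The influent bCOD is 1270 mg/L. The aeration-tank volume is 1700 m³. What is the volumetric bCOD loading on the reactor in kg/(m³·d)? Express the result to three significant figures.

L_v = Q S₀ / V = 2450 × 1270 × 10⁻³ / 1700 = 1.830 kg/(m³·d).

L_v ≈ 1.83 kg bCOD/(m³·d)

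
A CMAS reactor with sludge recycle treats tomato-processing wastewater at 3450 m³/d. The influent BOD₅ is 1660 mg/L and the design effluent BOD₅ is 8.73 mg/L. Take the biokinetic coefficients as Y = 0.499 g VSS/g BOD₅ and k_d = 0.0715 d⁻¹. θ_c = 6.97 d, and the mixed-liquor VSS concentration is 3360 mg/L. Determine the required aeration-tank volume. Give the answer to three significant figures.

V ≈ 3940 m³

From the SRT design equation V = Y Q (S₀−S) θ_c / [X (1 + k_d θ_c)] = 0.499 × 3450 × (1660 − 8.73) × 6.97 / [3360 × (1 + 0.0715 × 6.97)] = 1.98×10^7 / 5034 = 3936 m³.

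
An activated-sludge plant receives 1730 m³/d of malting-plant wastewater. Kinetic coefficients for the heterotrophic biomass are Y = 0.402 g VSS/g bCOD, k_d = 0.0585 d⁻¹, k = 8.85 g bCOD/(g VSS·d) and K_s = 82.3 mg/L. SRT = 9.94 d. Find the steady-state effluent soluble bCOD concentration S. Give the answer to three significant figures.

S ≈ 3.85 mg/L

Effluent substrate depends only on kinetics and SRT: S = K_s(1 + k_d θ_c) / [θ_c(Yk − k_d) − 1] = 82.3 × (1 + 0.0585 × 9.94) / [9.94 × (0.402 × 8.85 − 0.0585) − 1] = 130.2 / 33.78 = 3.853 mg/L.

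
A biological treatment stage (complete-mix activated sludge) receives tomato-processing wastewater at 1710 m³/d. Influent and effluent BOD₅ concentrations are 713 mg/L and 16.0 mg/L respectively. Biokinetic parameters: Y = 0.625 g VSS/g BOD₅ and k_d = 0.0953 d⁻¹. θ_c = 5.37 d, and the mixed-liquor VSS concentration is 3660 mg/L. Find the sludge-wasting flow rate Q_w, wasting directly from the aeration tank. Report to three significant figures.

Steady-state biomass mass balance: V·X·(1 + k_d·θ_c) = Y·Q·(S₀ − S)·θ_c, so V = 0.625 × 1710 × (713 − 16.0) × 5.37 / [3660 × (1 + 0.0953 × 5.37)] = 4×10^6 / 5533 = 723.0 m³.
With mixed-liquor wasting, θ_c = V/Q_w, so Q_w = V/θ_c = 723.0/5.37 = 134.6 m³/d.

Q_w ≈ 135 m³/d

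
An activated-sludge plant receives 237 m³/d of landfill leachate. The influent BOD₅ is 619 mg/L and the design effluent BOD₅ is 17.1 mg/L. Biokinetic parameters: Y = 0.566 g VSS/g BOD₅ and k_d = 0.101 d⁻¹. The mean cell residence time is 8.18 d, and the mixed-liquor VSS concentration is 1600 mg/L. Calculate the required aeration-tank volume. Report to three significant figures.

Steady-state biomass mass balance: V·X·(1 + k_d·θ_c) = Y·Q·(S₀ − S)·θ_c, so V = 0.566 × 237 × (619 − 17.1) × 8.18 / [1600 × (1 + 0.101 × 8.18)] = 6.6×10^5 / 2922 = 226.0 m³.

V ≈ 226 m³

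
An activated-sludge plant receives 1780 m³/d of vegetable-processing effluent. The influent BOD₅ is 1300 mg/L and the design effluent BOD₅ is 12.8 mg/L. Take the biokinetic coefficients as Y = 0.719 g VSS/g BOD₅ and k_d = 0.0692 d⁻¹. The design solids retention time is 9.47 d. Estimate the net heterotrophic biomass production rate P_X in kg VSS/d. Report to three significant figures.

P_X ≈ 995 kg VSS/d

Y_obs = Y / (1 + k_d θ_c) = 0.719 / (1 + 0.0692 × 9.47) = 0.719 / 1.655 = 0.4344.
Substrate removed = Q·(S₀ − S) = 1780 m³/d × (1300 − 12.8) g/m³ = 2.29×10^6 g/d = 2291 kg/d.
So the net sludge growth is P_X = 0.4344 × 2291 = 995.2 kg VSS/d.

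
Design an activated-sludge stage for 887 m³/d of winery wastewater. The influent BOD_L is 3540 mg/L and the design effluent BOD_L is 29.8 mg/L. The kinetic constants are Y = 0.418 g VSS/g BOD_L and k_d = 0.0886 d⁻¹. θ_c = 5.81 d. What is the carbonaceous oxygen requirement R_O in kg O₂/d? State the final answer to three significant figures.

R_O ≈ 1890 kg O₂/d

Y_obs = Y / (1 + k_d θ_c) = 0.418 / (1 + 0.0886 × 5.81) = 0.418 / 1.515 = 0.2760.
Mass of BOD_L removed per day: Q(S₀ − S) = 887 × 3510 g/m³ = 3114 kg/d.
Biomass synthesised: P_X = Y_obs × 3114 = 859.2 kg VSS/d.
R_O = Q·(S₀ − S) − 1.42·P_X = 3114 − 1.42 × 859.2 = 1894 kg O₂/d.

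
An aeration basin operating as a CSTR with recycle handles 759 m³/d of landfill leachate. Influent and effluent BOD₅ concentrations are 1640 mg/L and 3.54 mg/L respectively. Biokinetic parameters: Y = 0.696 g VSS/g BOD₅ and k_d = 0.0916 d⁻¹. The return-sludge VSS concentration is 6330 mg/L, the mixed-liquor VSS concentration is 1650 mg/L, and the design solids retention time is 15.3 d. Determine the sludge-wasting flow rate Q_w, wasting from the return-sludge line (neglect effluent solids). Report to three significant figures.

Q_w ≈ 56.9 m³/d

Steady-state biomass mass balance: V·X·(1 + k_d·θ_c) = Y·Q·(S₀ − S)·θ_c, so V = 0.696 × 759 × (1640 − 3.54) × 15.3 / [1650 × (1 + 0.0916 × 15.3)] = 1.32×10^7 / 3962 = 3338 m³.
Q_w = (V·X)/(θ_c X_r) = 3338 × 1650 / (15.3 × 6330) = 56.87 m³/d.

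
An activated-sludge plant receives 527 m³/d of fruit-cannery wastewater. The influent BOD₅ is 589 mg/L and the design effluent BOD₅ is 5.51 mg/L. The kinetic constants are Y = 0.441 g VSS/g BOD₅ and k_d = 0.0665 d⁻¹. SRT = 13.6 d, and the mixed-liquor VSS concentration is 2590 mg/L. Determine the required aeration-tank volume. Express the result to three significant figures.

Rearranging the biomass balance for a CMAS with decay, V = Y·Q·ΔS·θ_c / [X·(1+k_d θ_c)] = 0.441 × 527 × (589 − 5.51) × 13.6 / [2590 × (1 + 0.0665 × 13.6)] = 1.84×10^6 / 4932 = 373.9 m³.

V ≈ 374 m³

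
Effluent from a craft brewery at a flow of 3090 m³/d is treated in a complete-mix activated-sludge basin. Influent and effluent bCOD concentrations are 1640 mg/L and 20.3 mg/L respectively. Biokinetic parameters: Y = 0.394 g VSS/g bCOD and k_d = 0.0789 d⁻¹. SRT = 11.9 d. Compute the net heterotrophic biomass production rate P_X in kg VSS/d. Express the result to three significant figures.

P_X ≈ 1020 kg VSS/d

The observed yield is Y_obs = Y/(1 + k_d·θ_c) = 0.394 / (1 + 0.0789 × 11.9) = 0.394 / 1.939 = 0.2032 g VSS per g bCOD removed.
ΔS = 1640 − 20.3 = 1620 mg/L, so the substrate removal rate is 3090 × 1620/1000 = 5005 kg bCOD/d.
Biomass produced: P_X = Y_obs·Q·ΔS = 0.2032 × 5005 ≈ 1017 kg VSS/d.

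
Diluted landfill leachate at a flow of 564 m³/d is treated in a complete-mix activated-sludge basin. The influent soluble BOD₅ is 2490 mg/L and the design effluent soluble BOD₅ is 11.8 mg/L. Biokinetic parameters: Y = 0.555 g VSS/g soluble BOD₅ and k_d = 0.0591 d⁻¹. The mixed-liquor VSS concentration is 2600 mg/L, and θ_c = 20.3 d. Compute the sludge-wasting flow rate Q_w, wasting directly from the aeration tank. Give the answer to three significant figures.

Rearranging the biomass balance for a CMAS with decay, V = Y·Q·ΔS·θ_c / [X·(1+k_d θ_c)] = 0.555 × 564 × (2490 − 11.8) × 20.3 / [2600 × (1 + 0.0591 × 20.3)] = 1.57×10^7 / 5719 = 2753 m³.
For wasting at MLVSS concentration, Q_w = V/θ_c = 2753/20.3 = 135.6 m³/d.

Q_w ≈ 136 m³/d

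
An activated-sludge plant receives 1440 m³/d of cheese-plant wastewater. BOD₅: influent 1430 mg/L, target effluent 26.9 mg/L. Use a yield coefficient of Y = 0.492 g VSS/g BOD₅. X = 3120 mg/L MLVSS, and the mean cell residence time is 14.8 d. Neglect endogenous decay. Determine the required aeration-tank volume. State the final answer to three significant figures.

V ≈ 4720 m³

Biomass mass balance (decay neglected): V·X = Y·Q·(S₀ − S)·θ_c, so V = 0.492 × 1440 × (1430 − 26.9) × 14.8 / 3120 = 4715 m³.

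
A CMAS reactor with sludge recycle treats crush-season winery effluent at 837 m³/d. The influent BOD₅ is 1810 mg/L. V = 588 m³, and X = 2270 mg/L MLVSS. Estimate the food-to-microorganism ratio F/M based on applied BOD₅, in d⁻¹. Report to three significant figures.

F/M = Q·S₀ / (V·X) = 837 × 1810 / (588.0 × 2270) = 1.135 g BOD₅·(g VSS·d)⁻¹.

F/M ≈ 1.14 d⁻¹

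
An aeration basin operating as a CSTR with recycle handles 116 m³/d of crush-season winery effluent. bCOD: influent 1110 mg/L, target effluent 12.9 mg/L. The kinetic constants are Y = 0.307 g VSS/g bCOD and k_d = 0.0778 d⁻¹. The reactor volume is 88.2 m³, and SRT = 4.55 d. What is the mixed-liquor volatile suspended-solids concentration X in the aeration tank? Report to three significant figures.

X ≈ 1490 mg/L

X = Y·Q·ΔS·θ_c / [V·(1 + k_d θ_c)] = 0.307 × 116 × (1110 − 12.9) × 4.55 / [88.2 × (1 + 0.0778 × 4.55)] = 1489 mg/L.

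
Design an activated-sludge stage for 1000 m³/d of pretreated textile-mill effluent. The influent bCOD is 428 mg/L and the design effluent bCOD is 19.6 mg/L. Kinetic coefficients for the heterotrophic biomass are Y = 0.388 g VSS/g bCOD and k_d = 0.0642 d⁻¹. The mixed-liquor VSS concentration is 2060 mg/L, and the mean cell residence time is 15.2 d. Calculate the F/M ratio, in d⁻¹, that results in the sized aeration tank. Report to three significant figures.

From the SRT design equation V = Y Q (S₀−S) θ_c / [X (1 + k_d θ_c)] = 0.388 × 1000 × (428 − 19.6) × 15.2 / [2060 × (1 + 0.0642 × 15.2)] = 2.41×10^6 / 4070 = 591.8 m³.
Food-to-microorganism ratio F/M = Q S₀ / (V X) = 1000 × 428 / (591.8 × 2060) = 0.3511 d⁻¹.

F/M ≈ 0.351 d⁻¹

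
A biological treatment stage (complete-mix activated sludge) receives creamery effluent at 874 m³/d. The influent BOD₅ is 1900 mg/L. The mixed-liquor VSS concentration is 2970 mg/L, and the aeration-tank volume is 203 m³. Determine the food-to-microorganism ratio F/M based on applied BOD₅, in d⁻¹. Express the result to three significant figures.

F/M = applied load / biomass = Q·S₀/(V·X) = 874 × 1900 / (203.0 × 2970) = 2.754 d⁻¹.

F/M ≈ 2.75 d⁻¹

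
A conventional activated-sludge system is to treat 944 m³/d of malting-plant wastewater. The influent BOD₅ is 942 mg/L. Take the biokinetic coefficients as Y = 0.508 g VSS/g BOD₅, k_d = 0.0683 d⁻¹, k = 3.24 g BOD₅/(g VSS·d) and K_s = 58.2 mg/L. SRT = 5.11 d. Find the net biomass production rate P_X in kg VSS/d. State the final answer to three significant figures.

P_X ≈ 331 kg VSS/d

Effluent substrate depends only on kinetics and SRT: S = K_s(1 + k_d θ_c) / [θ_c(Yk − k_d) − 1] = 58.2 × (1 + 0.0683 × 5.11) / [5.11 × (0.508 × 3.24 − 0.0683) − 1] = 78.51 / 7.062 = 11.12 mg/L.
Observed yield with endogenous decay: Y_obs = Y / (1 + k_d·θ_c) = 0.508 / (1 + 0.0683 × 5.11) = 0.508 / 1.349 = 0.3766 g VSS/g BOD₅.
Mass of BOD₅ removed per day: Q(S₀ − S) = 944 × 930.9 g/m³ = 878.8 kg/d.
P_X = Y_obs · Q(S₀ − S) = 0.3766 × 878.8 = 330.9 kg VSS/d.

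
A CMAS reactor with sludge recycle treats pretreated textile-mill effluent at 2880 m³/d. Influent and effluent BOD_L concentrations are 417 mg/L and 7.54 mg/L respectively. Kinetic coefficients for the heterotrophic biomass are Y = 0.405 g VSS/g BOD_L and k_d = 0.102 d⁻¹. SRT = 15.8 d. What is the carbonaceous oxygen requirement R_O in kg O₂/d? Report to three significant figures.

R_O ≈ 920 kg O₂/d

Observed yield with endogenous decay: Y_obs = Y / (1 + k_d·θ_c) = 0.405 / (1 + 0.102 × 15.8) = 0.405 / 2.612 = 0.1551 g VSS/g BOD_L.
Mass of BOD_L removed per day: Q(S₀ − S) = 2880 × 409.5 g/m³ = 1179 kg/d.
Net sludge production P_X = 0.1551 × 1179 = 182.9 kg VSS/d.
R_O = Q·ΔS − 1.42 P_X = 1179 − 259.7 = 919.6 kg O₂/d.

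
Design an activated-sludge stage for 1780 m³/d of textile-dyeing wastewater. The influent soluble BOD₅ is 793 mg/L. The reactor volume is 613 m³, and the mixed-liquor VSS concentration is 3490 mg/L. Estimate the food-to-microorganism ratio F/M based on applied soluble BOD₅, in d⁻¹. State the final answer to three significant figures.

F/M = Q·S₀ / (V·X) = 1780 × 793 / (613.0 × 3490) = 0.6598 g soluble BOD₅·(g VSS·d)⁻¹.

F/M ≈ 0.660 d⁻¹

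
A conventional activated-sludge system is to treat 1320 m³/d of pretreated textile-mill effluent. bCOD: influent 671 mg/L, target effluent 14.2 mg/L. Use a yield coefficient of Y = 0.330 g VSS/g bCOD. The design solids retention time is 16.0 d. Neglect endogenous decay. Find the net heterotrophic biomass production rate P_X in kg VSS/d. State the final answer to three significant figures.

P_X ≈ 286 kg VSS/d

Since k_d ≈ 0, Y_obs = Y = 0.330 g VSS/g bCOD.
ΔS = 671 − 14.2 = 656.8 mg/L, so the substrate removal rate is 1320 × 656.8/1000 = 867.0 kg bCOD/d.
Biomass produced: P_X = Y_obs·Q·ΔS = 0.3300 × 867.0 ≈ 286.1 kg VSS/d.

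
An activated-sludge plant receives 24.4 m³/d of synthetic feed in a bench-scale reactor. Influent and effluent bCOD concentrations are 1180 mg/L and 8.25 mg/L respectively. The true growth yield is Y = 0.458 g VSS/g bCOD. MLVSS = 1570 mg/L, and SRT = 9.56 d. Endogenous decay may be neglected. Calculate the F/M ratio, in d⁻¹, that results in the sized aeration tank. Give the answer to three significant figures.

With k_d = 0 the design equation reduces to V = Y Q (S₀−S) θ_c / X = 0.458 × 24.4 × (1180 − 8.25) × 9.56 / 1570 = 79.73 m³.
F/M = applied load / biomass = Q·S₀/(V·X) = 24.4 × 1180 / (79.73 × 1570) = 0.2300 d⁻¹.

F/M ≈ 0.230 d⁻¹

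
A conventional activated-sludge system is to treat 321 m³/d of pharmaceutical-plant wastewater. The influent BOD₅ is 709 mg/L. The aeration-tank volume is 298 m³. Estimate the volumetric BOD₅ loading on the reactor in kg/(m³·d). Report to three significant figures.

Volumetric loading L_v = Q·S₀ / V = 321 × 709 g/m³ / 298.0 m³ = 763.7 g/(m³·d) = 0.7637 kg BOD₅/(m³·d).

L_v ≈ 0.764 kg BOD₅/(m³·d)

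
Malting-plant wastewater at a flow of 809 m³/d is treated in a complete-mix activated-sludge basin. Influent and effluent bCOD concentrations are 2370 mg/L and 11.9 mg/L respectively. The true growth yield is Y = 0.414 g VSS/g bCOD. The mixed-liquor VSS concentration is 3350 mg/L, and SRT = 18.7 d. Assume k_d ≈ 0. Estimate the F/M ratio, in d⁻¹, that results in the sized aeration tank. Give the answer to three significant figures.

V·X = Y·Q·ΔS·θ_c gives V = 0.414 × 809 × (2370 − 11.9) × 18.7 / 3350 = 4409 m³.
F/M = Q·S₀ / (V·X) = 809 × 2370 / (4409 × 3350) = 0.1298 g bCOD·(g VSS·d)⁻¹.

F/M ≈ 0.130 d⁻¹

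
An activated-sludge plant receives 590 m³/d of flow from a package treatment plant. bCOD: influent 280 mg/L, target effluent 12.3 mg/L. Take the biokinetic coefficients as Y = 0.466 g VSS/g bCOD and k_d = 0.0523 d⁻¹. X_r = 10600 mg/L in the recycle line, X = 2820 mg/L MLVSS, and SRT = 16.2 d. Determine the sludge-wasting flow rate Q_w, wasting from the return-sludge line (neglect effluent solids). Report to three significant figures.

Q_w ≈ 3.76 m³/d

Rearranging the biomass balance for a CMAS with decay, V = Y·Q·ΔS·θ_c / [X·(1+k_d θ_c)] = 0.466 × 590 × (280 − 12.3) × 16.2 / [2820 × (1 + 0.0523 × 16.2)] = 1.19×10^6 / 5209 = 228.9 m³.
Wasting from the return line (neglecting effluent solids): Q_w = V·X / (θ_c·X_r) = 228.9 × 2820 / (16.2 × 10600) = 3.759 m³/d.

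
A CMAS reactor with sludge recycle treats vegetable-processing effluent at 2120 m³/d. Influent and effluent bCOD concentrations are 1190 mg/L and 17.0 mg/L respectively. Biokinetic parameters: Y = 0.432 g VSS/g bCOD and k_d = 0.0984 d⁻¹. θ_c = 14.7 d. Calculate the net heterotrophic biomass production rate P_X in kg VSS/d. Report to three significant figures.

P_X ≈ 439 kg VSS/d

Observed yield with endogenous decay: Y_obs = Y / (1 + k_d·θ_c) = 0.432 / (1 + 0.0984 × 14.7) = 0.432 / 2.446 = 0.1766 g VSS/g bCOD.
Q·(S₀ − S) = 2120 × (1190 − 17.0) × 10⁻³ = 2487 kg/d removed.
So the net sludge growth is P_X = 0.1766 × 2487 = 439.1 kg VSS/d.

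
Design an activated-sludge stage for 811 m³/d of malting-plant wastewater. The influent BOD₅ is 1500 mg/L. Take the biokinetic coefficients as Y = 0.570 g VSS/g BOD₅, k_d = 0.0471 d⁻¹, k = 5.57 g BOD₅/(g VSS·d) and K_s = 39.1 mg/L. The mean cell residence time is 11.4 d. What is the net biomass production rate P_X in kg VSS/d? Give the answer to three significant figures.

Effluent substrate depends only on kinetics and SRT: S = K_s(1 + k_d θ_c) / [θ_c(Yk − k_d) − 1] = 39.1 × (1 + 0.0471 × 11.4) / [11.4 × (0.570 × 5.57 − 0.0471) − 1] = 60.09 / 34.66 = 1.734 mg/L.
Correct the yield for decay: Y_obs = Y/(1 + k_d θ_c) = 0.570 / (1 + 0.0471 × 11.4) = 0.570 / 1.537 = 0.3709.
Mass of BOD₅ removed per day: Q(S₀ − S) = 811 × 1498 g/m³ = 1215 kg/d.
Net biomass production P_X = Y_obs × Q·(S₀ − S) = 0.3709 × 1215 = 450.6 kg VSS/d.

P_X ≈ 451 kg VSS/d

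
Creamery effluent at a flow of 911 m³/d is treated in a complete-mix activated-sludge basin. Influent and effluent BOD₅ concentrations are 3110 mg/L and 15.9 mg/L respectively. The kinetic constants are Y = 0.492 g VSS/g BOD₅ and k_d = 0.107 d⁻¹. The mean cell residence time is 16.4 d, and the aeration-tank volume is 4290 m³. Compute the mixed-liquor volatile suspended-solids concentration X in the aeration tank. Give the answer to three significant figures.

From V·X·(1 + k_d·θ_c) = Y·Q·(S₀ − S)·θ_c: X = 0.492 × 911 × (3110 − 15.9) × 16.4 / [4290 × (1 + 0.107 × 16.4)] = 1924 mg/L.

X ≈ 1920 mg/L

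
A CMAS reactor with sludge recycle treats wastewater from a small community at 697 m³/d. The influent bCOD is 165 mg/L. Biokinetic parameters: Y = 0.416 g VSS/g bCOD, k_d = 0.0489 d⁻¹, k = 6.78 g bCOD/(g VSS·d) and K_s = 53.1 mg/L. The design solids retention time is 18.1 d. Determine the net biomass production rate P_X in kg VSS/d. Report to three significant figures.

For a completely mixed reactor with recycle the Lawrence–McCarty relation gives S = K_s·(1 + k_d·θ_c) / [θ_c·(Y·k − k_d) − 1] = 53.1 × (1 + 0.0489 × 18.1) / [18.1 × (0.416 × 6.78 − 0.0489) − 1] = 100.1 / 49.17 = 2.036 mg/L.
Observed yield with endogenous decay: Y_obs = Y / (1 + k_d·θ_c) = 0.416 / (1 + 0.0489 × 18.1) = 0.416 / 1.885 = 0.2207 g VSS/g bCOD.
Q·(S₀ − S) = 697 × (165 − 2.04) × 10⁻³ = 113.6 kg/d removed.
Net biomass production P_X = Y_obs × Q·(S₀ − S) = 0.2207 × 113.6 = 25.07 kg VSS/d.

P_X ≈ 25.1 kg VSS/d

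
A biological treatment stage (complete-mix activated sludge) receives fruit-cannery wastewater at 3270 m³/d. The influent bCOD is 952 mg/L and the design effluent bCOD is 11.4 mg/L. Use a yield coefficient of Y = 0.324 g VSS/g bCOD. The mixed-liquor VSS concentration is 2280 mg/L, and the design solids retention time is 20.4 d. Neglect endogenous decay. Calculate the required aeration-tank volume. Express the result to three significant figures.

V ≈ 8920 m³

V·X = Y·Q·ΔS·θ_c gives V = 0.324 × 3270 × (952 − 11.4) × 20.4 / 2280 = 8916 m³.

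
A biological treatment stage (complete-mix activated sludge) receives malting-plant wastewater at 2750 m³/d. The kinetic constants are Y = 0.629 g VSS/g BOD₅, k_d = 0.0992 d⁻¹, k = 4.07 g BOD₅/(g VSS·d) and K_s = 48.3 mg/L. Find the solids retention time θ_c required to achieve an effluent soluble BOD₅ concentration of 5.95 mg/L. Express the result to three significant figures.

θ_c ≈ 5.51 d

Specific growth rate at S = 5.95 mg/L: μ = YkS/(K_s+S) = 0.629·4.07·5.95/(48.3+5.95) = 0.2808 d⁻¹.
θ_c = 1/(μ − k_d) = 1/(0.2808 − 0.0992) = 1/0.1816 = 5.507 d.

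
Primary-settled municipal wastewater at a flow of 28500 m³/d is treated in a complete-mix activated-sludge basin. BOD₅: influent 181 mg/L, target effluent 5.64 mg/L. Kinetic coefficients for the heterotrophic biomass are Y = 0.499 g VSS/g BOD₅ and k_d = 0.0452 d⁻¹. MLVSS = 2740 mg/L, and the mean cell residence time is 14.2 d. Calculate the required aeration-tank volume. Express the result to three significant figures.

Rearranging the biomass balance for a CMAS with decay, V = Y·Q·ΔS·θ_c / [X·(1+k_d θ_c)] = 0.499 × 28500 × (181 − 5.64) × 14.2 / [2740 × (1 + 0.0452 × 14.2)] = 3.54×10^7 / 4499 = 7872 m³.

V ≈ 7870 m³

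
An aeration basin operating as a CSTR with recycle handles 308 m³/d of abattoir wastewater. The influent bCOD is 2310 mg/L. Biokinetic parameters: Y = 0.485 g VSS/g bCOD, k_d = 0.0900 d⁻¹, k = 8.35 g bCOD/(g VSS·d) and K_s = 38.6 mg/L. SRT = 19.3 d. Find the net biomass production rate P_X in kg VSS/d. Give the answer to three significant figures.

Effluent substrate depends only on kinetics and SRT: S = K_s(1 + k_d θ_c) / [θ_c(Yk − k_d) − 1] = 38.6 × (1 + 0.0900 × 19.3) / [19.3 × (0.485 × 8.35 − 0.0900) − 1] = 105.6 / 75.42 = 1.401 mg/L.
Y_obs = Y / (1 + k_d θ_c) = 0.485 / (1 + 0.0900 × 19.3) = 0.485 / 2.737 = 0.1772.
Q·(S₀ − S) = 308 × (2310 − 1.40) × 10⁻³ = 711.0 kg/d removed.
Net biomass production P_X = Y_obs × Q·(S₀ − S) = 0.1772 × 711.0 = 126.0 kg VSS/d.

P_X ≈ 126 kg VSS/d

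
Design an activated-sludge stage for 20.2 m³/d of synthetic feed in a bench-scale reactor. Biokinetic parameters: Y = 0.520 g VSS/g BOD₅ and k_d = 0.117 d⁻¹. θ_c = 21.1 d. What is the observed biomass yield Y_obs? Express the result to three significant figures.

Y_obs ≈ 0.150 g VSS/g BOD₅

Observed yield with endogenous decay: Y_obs = Y / (1 + k_d·θ_c) = 0.520 / (1 + 0.117 × 21.1) = 0.520 / 3.469 = 0.1499 g VSS/g BOD₅.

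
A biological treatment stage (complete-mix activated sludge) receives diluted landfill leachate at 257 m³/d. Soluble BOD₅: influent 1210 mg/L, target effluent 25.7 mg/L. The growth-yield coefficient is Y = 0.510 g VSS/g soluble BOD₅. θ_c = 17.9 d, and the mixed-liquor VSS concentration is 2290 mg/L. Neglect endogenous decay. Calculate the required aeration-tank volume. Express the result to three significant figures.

V ≈ 1210 m³

With k_d = 0 the design equation reduces to V = Y Q (S₀−S) θ_c / X = 0.510 × 257 × (1210 − 25.7) × 17.9 / 2290 = 1213 m³.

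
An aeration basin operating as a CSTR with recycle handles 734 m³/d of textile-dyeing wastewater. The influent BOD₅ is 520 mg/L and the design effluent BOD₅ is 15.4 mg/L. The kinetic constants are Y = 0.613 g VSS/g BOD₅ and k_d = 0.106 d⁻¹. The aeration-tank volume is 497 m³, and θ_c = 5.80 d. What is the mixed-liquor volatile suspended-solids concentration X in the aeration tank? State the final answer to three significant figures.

Solving the biomass balance for X: X = Y Q (S₀−S) θ_c / [V (1+k_d θ_c)] = 0.613 × 734 × (520 − 15.4) × 5.80 / [497 × (1 + 0.106 × 5.80)] = 1641 mg/L.

X ≈ 1640 mg/L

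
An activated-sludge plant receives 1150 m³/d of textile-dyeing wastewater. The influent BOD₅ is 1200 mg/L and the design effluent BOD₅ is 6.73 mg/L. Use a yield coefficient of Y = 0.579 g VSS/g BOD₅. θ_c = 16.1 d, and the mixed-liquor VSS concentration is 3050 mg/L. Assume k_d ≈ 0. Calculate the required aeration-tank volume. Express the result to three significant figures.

V ≈ 4190 m³

Biomass mass balance (decay neglected): V·X = Y·Q·(S₀ − S)·θ_c, so V = 0.579 × 1150 × (1200 − 6.73) × 16.1 / 3050 = 4194 m³.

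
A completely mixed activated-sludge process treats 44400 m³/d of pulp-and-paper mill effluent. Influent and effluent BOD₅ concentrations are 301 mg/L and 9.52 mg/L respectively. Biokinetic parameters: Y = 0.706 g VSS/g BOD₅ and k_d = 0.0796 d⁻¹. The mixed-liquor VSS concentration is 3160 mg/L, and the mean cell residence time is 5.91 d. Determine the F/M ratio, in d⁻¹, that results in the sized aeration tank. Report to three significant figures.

Rearranging the biomass balance for a CMAS with decay, V = Y·Q·ΔS·θ_c / [X·(1+k_d θ_c)] = 0.706 × 44400 × (301 − 9.52) × 5.91 / [3160 × (1 + 0.0796 × 5.91)] = 5.4×10^7 / 4647 = 11621 m³.
Food-to-microorganism ratio F/M = Q S₀ / (V X) = 44400 × 301 / (11621 × 3160) = 0.3639 d⁻¹.

F/M ≈ 0.364 d⁻¹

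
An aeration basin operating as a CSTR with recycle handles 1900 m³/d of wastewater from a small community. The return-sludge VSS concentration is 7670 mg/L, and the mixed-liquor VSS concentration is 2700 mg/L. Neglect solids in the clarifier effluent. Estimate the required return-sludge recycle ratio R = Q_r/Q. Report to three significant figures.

Solids balance on the clarifier gives (1+R)X = R·X_r, so R = X/(X_r − X) = 2700 / (7670 − 2700) = 0.5433.

R ≈ 0.543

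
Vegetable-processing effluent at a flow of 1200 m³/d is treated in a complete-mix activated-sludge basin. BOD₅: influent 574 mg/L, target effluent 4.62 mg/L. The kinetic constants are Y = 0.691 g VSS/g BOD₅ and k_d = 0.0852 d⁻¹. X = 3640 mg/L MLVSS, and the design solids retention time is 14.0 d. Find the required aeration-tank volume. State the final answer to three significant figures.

Rearranging the biomass balance for a CMAS with decay, V = Y·Q·ΔS·θ_c / [X·(1+k_d θ_c)] = 0.691 × 1200 × (574 − 4.62) × 14.0 / [3640 × (1 + 0.0852 × 14.0)] = 6.61×10^6 / 7982 = 828.1 m³.

V ≈ 828 m³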